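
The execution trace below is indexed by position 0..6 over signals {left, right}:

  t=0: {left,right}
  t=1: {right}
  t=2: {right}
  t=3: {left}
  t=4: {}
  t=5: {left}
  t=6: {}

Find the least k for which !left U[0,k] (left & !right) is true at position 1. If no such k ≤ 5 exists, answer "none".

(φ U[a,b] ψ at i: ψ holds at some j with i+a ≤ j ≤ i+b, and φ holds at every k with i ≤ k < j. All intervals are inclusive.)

2

Need earliest j ≥ 1 with (left & !right), and !left at every k in [1,j-1].
  j=1: rhs fails.
  j=2: rhs fails.
  j=3: rhs holds; lhs holds on [1,2]. k = 2.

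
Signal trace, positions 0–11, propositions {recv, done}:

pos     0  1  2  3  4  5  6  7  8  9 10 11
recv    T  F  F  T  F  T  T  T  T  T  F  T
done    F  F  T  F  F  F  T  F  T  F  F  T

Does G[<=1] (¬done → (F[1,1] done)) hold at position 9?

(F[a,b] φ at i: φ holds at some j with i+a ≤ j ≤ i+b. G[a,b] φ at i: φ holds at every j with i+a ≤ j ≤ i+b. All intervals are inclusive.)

Check (¬done → (F[1,1] done)) at every j in [9,10]:
  j=9: antecedent true; consequent fails (none in [10,10]) → ✗
  j=10: antecedent true; consequent holds (witness at 11) → ✓
Fails at j=9 → formula fails.

Does not hold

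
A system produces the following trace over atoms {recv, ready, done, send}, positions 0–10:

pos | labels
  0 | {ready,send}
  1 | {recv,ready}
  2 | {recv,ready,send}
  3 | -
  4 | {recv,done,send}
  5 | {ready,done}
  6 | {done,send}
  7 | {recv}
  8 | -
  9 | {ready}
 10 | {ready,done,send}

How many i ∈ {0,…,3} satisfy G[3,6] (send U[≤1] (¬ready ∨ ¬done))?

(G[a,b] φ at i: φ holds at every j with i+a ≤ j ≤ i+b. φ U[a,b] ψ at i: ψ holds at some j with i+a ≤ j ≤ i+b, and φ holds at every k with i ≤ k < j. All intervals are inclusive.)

Evaluate at each i in [0,3]:
  i=0: ✗ (fails at j=5)
  i=1: ✗ (fails at j=5)
  i=2: ✗ (fails at j=5)
  i=3: ✓ (all of [6,9])
Positions where it holds: {3} → 1.

1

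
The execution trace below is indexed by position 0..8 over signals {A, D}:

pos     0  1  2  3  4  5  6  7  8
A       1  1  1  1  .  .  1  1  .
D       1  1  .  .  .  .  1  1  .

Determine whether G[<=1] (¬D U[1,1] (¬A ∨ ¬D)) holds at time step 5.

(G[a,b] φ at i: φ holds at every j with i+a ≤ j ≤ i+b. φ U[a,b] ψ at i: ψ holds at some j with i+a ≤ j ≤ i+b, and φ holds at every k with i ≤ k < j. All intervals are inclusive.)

Check (¬D U[1,1] (¬A ∨ ¬D)) at every j in [5,6]:
  j=5: fails
  j=6: fails
Fails at j=5 → formula fails.

No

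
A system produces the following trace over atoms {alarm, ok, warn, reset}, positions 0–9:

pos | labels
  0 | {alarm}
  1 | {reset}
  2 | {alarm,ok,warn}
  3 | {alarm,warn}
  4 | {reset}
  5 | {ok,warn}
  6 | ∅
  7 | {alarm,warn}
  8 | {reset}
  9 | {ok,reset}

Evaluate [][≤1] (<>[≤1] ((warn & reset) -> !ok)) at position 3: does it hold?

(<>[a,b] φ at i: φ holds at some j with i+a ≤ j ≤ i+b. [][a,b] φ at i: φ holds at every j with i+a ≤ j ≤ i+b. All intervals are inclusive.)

Check <>[≤1] ((warn & reset) -> !ok) at every j in [3,4]:
  j=3: holds (witness at 3)
  j=4: holds (witness at 4)
All positions satisfy it → formula holds.

Yes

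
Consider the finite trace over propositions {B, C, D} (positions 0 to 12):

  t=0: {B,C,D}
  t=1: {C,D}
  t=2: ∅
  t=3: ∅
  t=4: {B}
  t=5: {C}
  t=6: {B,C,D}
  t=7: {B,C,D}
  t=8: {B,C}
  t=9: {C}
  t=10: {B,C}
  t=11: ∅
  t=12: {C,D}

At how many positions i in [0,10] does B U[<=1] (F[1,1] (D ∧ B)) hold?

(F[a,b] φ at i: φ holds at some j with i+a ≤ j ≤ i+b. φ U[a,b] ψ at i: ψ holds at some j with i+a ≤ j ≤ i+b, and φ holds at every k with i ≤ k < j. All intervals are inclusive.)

Evaluate at each i in [0,10]:
  i=0: ✗ (no rhs in [0,1])
  i=1: ✗ (no rhs in [1,2])
  i=2: ✗ (no rhs in [2,3])
  i=3: ✗ (no rhs in [3,4])
  i=4: ✓ (rhs at j=5; lhs holds on [4,4])
  i=5: ✓ (rhs at j=5)
  i=6: ✓ (rhs at j=6)
  i=7: ✗ (no rhs in [7,8])
  i=8: ✗ (no rhs in [8,9])
  i=9: ✗ (no rhs in [9,10])
  i=10: ✗ (no rhs in [10,11])
Positions where it holds: {4, 5, 6} → 3.

3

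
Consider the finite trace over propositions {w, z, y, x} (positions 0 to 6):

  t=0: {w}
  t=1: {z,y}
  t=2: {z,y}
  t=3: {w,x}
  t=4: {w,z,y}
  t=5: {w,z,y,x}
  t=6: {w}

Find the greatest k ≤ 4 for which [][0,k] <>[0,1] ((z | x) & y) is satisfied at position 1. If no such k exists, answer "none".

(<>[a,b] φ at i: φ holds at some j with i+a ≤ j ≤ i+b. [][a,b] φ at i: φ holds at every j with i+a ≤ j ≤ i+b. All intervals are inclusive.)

<>[0,1] ((z | x) & y) must hold from j=1 onward; find where it first fails.
  j=1: holds
  j=2: holds
  j=3: holds
  j=4: holds
  j=5: holds
Holds through j=5; largest k = 4.

4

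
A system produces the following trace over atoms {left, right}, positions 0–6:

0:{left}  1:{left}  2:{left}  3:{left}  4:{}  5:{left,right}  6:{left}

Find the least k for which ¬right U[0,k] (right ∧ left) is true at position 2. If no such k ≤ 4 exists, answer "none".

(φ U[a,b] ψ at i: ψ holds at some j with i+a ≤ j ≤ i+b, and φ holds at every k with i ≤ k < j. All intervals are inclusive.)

Need earliest j ≥ 2 with (right ∧ left), and ¬right at every k in [2,j-1].
  j=2: rhs fails.
  j=3: rhs fails.
  j=4: rhs fails.
  j=5: rhs holds; lhs holds on [2,4]. k = 3.

3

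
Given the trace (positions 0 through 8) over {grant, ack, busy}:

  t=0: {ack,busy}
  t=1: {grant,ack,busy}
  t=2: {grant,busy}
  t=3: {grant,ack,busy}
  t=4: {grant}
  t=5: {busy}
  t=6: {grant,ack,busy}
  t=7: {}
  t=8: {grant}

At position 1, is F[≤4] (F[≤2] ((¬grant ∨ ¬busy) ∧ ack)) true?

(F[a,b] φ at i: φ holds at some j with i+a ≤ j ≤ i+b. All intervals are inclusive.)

Check F[≤2] ((¬grant ∨ ¬busy) ∧ ack) at each j in [1,5]:
  j=1: fails (none in [1,3])
  j=2: fails (none in [2,4])
  j=3: fails (none in [3,5])
  j=4: fails (none in [4,6])
  j=5: fails (none in [5,7])
No position in the window satisfies it → formula fails.

Does not hold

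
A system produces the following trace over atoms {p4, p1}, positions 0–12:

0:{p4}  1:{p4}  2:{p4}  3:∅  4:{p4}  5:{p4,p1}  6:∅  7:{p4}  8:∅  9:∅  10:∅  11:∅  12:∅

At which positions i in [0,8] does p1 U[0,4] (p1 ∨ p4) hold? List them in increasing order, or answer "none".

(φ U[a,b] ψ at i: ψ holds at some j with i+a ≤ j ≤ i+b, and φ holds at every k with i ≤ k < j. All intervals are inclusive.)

0, 1, 2, 4, 5, 7

Evaluate at each i in [0,8]:
  i=0: ✓ (rhs at j=0)
  i=1: ✓ (rhs at j=1)
  i=2: ✓ (rhs at j=2)
  i=3: ✗ (lhs fails at k=3 before rhs at j=4)
  i=4: ✓ (rhs at j=4)
  i=5: ✓ (rhs at j=5)
  i=6: ✗ (lhs fails at k=6 before rhs at j=7)
  i=7: ✓ (rhs at j=7)
  i=8: ✗ (no rhs in [8,12])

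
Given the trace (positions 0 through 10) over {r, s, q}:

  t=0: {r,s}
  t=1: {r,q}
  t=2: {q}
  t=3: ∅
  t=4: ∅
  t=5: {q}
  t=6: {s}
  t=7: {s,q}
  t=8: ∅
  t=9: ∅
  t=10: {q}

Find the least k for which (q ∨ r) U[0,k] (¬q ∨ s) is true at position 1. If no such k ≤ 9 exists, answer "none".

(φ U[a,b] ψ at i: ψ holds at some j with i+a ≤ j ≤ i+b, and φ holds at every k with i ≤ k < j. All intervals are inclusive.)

2

Need earliest j ≥ 1 with (¬q ∨ s), and (q ∨ r) at every k in [1,j-1].
  j=1: rhs fails.
  j=2: rhs fails.
  j=3: rhs holds; lhs holds on [1,2]. k = 2.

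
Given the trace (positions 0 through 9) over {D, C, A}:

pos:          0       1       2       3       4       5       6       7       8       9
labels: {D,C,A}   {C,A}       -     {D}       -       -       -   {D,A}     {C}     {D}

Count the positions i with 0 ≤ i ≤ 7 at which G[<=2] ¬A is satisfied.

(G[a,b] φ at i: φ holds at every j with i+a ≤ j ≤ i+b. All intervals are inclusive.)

Evaluate at each i in [0,7]:
  i=0: ✗ (fails at j=0)
  i=1: ✗ (fails at j=1)
  i=2: ✓ (all of [2,4])
  i=3: ✓ (all of [3,5])
  i=4: ✓ (all of [4,6])
  i=5: ✗ (fails at j=7)
  i=6: ✗ (fails at j=7)
  i=7: ✗ (fails at j=7)
Positions where it holds: {2, 3, 4} → 3.

3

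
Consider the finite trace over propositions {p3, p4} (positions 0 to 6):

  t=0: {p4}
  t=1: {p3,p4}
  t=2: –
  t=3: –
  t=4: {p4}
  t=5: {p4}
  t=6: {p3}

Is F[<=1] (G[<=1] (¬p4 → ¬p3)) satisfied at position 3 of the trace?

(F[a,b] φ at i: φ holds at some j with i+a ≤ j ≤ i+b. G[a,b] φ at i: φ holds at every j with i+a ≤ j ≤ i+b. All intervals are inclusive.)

True

Check G[<=1] (¬p4 → ¬p3) at each j in [3,4]:
  j=3: holds on [3,4]
  j=4: holds on [4,5]
Found at j=3 → formula holds.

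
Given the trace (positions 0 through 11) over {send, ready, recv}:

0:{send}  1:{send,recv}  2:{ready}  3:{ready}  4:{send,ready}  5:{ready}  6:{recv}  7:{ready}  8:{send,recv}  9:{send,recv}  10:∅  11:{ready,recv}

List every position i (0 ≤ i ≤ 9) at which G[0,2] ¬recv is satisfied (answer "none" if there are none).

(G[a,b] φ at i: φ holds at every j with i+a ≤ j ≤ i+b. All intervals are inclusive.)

Evaluate at each i in [0,9]:
  i=0: ✗ (fails at j=1)
  i=1: ✗ (fails at j=1)
  i=2: ✓ (all of [2,4])
  i=3: ✓ (all of [3,5])
  i=4: ✗ (fails at j=6)
  i=5: ✗ (fails at j=6)
  i=6: ✗ (fails at j=6)
  i=7: ✗ (fails at j=8)
  i=8: ✗ (fails at j=8)
  i=9: ✗ (fails at j=9)

2, 3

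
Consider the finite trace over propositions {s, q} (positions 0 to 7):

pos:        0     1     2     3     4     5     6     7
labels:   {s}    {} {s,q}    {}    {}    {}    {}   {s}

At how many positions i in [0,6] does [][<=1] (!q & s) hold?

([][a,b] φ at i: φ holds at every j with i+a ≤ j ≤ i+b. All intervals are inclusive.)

0

Evaluate at each i in [0,6]:
  i=0: ✗ (fails at j=1)
  i=1: ✗ (fails at j=1)
  i=2: ✗ (fails at j=2)
  i=3: ✗ (fails at j=3)
  i=4: ✗ (fails at j=4)
  i=5: ✗ (fails at j=5)
  i=6: ✗ (fails at j=6)
Positions where it holds: {} → 0.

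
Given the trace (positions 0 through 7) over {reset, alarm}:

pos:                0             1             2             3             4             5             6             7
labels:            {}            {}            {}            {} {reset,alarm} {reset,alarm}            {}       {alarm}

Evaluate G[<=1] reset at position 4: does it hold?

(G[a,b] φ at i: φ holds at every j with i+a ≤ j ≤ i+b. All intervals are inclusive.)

Check reset at every j in [4,5]:
  j=4: true
  j=5: true
All positions satisfy it → formula holds.

True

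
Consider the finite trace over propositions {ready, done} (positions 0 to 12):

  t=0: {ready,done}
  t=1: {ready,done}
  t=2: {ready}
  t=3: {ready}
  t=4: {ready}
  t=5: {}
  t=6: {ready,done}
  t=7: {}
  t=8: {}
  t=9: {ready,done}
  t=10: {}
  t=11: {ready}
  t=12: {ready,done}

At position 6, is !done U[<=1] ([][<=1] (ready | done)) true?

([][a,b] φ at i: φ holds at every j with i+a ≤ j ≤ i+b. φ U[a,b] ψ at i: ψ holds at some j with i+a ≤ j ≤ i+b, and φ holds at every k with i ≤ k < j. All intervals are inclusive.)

False

Need some j in [6,7] with [][<=1] (ready | done), and !done at every k in [6,j-1].
  j=6: [][<=1] (ready | done) — fails at 7.
  j=7: [][<=1] (ready | done) — fails at 7.
No j in the window works → until fails.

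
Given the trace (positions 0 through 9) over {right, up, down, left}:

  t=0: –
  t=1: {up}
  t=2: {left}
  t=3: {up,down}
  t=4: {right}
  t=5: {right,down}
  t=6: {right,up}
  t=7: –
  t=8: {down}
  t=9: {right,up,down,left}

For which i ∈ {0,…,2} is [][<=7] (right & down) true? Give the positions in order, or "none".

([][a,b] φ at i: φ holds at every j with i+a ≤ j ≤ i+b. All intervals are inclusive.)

Evaluate at each i in [0,2]:
  i=0: ✗ (fails at j=0)
  i=1: ✗ (fails at j=1)
  i=2: ✗ (fails at j=2)

none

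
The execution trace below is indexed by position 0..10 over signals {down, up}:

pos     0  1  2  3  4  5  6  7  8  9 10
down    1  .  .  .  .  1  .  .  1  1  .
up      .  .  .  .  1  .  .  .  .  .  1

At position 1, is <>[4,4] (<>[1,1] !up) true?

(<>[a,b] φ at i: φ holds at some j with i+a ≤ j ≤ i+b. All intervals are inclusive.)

Check <>[1,1] !up at each j in [5,5]:
  j=5: holds (witness at 6)
Found at j=5 → formula holds.

True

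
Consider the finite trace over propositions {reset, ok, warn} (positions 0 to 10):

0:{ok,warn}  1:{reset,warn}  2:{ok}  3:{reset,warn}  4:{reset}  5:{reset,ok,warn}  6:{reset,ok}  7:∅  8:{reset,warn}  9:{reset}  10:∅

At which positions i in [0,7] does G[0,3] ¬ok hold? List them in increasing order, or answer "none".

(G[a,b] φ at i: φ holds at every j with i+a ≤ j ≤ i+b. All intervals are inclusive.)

Evaluate at each i in [0,7]:
  i=0: ✗ (fails at j=0)
  i=1: ✗ (fails at j=2)
  i=2: ✗ (fails at j=2)
  i=3: ✗ (fails at j=5)
  i=4: ✗ (fails at j=5)
  i=5: ✗ (fails at j=5)
  i=6: ✗ (fails at j=6)
  i=7: ✓ (all of [7,10])

7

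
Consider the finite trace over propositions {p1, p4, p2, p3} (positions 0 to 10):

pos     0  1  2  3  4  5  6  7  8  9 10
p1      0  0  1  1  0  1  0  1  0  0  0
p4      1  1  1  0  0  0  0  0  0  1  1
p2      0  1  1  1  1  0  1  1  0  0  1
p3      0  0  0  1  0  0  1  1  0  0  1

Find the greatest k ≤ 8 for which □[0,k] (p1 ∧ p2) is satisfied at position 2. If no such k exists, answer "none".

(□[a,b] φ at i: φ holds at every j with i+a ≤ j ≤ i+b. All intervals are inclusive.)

(p1 ∧ p2) must hold from j=2 onward; find where it first fails.
  j=2: holds
  j=3: holds
  j=4: fails
Holds on [2,3], so largest k = 1.

1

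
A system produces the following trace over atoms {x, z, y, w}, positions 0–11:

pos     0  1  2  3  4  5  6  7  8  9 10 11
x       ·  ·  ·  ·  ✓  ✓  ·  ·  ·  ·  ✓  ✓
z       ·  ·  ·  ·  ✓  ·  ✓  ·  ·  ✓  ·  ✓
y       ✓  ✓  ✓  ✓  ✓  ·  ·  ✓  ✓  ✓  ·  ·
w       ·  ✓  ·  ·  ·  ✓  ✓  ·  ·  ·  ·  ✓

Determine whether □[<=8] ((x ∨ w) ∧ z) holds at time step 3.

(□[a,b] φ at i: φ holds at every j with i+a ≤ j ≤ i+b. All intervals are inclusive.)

Check ((x ∨ w) ∧ z) at every j in [3,11]:
  j=3: false
  j=4: true
  j=5: false
  j=6: true
  j=7: false
  j=8: false
  j=9: false
  j=10: false
  j=11: true
Fails at j=3 → formula fails.

Does not hold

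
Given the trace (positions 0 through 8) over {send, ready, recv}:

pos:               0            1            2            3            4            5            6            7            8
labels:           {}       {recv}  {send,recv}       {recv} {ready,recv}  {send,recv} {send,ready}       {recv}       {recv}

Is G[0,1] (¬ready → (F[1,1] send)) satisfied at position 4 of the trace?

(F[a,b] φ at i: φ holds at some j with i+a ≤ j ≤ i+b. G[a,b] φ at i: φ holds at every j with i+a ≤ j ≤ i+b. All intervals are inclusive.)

Holds

Check (¬ready → (F[1,1] send)) at every j in [4,5]:
  j=4: antecedent false → ✓
  j=5: antecedent true; consequent holds (witness at 6) → ✓
All positions satisfy it → formula holds.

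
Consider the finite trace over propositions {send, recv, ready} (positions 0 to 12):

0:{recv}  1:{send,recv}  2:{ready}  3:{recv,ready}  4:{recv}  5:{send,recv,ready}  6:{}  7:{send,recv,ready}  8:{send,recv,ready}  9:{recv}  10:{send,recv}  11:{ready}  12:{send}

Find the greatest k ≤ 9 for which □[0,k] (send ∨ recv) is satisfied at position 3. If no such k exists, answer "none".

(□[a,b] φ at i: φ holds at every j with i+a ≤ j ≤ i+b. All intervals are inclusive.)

(send ∨ recv) must hold from j=3 onward; find where it first fails.
  j=3: holds
  j=4: holds
  j=5: holds
  j=6: fails
Holds on [3,5], so largest k = 2.

2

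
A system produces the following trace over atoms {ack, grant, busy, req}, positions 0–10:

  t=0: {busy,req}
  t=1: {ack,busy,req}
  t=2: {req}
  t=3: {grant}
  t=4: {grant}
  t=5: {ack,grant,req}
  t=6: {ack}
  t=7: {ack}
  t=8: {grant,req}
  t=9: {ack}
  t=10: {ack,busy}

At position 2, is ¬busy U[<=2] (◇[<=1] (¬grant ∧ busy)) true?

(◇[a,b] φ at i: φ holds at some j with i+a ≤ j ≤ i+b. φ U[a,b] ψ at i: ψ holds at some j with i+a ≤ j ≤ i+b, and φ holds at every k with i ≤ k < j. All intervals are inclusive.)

Need some j in [2,4] with ◇[<=1] (¬grant ∧ busy), and ¬busy at every k in [2,j-1].
  j=2: ◇[<=1] (¬grant ∧ busy) — fails (none in [2,3]).
  j=3: ◇[<=1] (¬grant ∧ busy) — fails (none in [3,4]).
  j=4: ◇[<=1] (¬grant ∧ busy) — fails (none in [4,5]).
No j in the window works → until fails.

Does not hold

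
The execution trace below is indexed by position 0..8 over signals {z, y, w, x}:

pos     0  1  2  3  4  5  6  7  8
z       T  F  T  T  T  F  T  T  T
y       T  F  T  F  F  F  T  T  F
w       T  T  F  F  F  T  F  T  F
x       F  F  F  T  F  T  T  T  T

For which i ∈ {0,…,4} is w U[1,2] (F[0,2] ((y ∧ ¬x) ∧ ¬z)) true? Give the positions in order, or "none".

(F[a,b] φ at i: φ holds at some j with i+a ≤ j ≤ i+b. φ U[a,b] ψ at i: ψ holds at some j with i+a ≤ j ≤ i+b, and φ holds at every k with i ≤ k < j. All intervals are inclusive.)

none

Evaluate at each i in [0,4]:
  i=0: ✗ (no rhs in [1,2])
  i=1: ✗ (no rhs in [2,3])
  i=2: ✗ (no rhs in [3,4])
  i=3: ✗ (no rhs in [4,5])
  i=4: ✗ (no rhs in [5,6])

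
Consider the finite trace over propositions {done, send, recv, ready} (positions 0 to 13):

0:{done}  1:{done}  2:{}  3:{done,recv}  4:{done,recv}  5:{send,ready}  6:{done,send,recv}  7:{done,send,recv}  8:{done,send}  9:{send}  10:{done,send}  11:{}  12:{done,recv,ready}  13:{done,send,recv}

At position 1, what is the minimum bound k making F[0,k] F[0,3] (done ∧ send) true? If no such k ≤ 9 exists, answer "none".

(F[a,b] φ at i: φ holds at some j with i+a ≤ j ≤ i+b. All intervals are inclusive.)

2

Scan j = 1,2,… for F[0,3] (done ∧ send):
  j=1: fails
  j=2: fails
  j=3: holds
First hit at j=3, so smallest k = 3-1 = 2.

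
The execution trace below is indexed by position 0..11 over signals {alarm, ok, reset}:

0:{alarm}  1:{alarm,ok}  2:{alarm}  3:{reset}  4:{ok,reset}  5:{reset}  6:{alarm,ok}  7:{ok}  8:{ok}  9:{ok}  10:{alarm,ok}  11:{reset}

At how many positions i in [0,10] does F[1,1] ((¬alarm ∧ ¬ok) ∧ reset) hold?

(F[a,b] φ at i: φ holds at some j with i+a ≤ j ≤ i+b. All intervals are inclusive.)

Evaluate at each i in [0,10]:
  i=0: ✗ (none in [1,1])
  i=1: ✗ (none in [2,2])
  i=2: ✓ (witness j=3)
  i=3: ✗ (none in [4,4])
  i=4: ✓ (witness j=5)
  i=5: ✗ (none in [6,6])
  i=6: ✗ (none in [7,7])
  i=7: ✗ (none in [8,8])
  i=8: ✗ (none in [9,9])
  i=9: ✗ (none in [10,10])
  i=10: ✓ (witness j=11)
Positions where it holds: {2, 4, 10} → 3.

3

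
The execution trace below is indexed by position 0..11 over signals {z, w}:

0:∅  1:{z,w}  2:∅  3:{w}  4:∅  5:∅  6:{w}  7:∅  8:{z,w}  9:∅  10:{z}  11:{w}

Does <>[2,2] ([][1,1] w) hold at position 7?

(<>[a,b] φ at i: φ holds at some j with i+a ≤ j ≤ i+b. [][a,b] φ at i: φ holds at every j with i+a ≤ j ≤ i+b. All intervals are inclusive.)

Does not hold

Check [][1,1] w at each j in [9,9]:
  j=9: fails at 10
No position in the window satisfies it → formula fails.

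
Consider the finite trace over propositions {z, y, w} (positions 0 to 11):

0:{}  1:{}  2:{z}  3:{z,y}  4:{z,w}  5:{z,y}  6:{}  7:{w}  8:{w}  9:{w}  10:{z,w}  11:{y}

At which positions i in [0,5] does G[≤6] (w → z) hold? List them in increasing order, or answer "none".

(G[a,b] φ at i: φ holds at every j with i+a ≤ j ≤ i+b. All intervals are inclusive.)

Evaluate at each i in [0,5]:
  i=0: ✓ (all of [0,6])
  i=1: ✗ (fails at j=7)
  i=2: ✗ (fails at j=7)
  i=3: ✗ (fails at j=7)
  i=4: ✗ (fails at j=7)
  i=5: ✗ (fails at j=7)

0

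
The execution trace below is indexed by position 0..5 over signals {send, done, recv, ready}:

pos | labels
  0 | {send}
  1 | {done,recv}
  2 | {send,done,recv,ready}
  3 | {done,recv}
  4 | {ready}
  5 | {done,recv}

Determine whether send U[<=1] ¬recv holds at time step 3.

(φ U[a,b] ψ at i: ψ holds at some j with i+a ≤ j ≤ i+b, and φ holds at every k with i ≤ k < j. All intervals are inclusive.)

Does not hold

Need some j in [3,4] with ¬recv, and send at every k in [3,j-1].
  j=3: ¬recv false.
  j=4: ¬recv holds, but send fails at k=3 → not this j.
No j in the window works → until fails.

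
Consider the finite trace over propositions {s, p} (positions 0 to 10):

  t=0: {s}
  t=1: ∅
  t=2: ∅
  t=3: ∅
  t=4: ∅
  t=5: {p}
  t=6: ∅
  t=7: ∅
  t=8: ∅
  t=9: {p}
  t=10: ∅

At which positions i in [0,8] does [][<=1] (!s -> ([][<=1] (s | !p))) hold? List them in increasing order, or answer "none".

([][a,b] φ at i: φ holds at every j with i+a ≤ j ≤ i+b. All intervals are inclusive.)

0, 1, 2, 6

Evaluate at each i in [0,8]:
  i=0: ✓ (all of [0,1])
  i=1: ✓ (all of [1,2])
  i=2: ✓ (all of [2,3])
  i=3: ✗ (fails at j=4)
  i=4: ✗ (fails at j=4)
  i=5: ✗ (fails at j=5)
  i=6: ✓ (all of [6,7])
  i=7: ✗ (fails at j=8)
  i=8: ✗ (fails at j=8)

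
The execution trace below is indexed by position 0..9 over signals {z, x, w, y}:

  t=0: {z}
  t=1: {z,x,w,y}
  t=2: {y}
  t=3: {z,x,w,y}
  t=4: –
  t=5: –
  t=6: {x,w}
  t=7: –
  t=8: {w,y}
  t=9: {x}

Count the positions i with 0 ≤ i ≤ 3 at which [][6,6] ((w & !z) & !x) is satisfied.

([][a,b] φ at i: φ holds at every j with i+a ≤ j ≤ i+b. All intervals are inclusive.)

Evaluate at each i in [0,3]:
  i=0: ✗ (fails at j=6)
  i=1: ✗ (fails at j=7)
  i=2: ✓ (all of [8,8])
  i=3: ✗ (fails at j=9)
Positions where it holds: {2} → 1.

1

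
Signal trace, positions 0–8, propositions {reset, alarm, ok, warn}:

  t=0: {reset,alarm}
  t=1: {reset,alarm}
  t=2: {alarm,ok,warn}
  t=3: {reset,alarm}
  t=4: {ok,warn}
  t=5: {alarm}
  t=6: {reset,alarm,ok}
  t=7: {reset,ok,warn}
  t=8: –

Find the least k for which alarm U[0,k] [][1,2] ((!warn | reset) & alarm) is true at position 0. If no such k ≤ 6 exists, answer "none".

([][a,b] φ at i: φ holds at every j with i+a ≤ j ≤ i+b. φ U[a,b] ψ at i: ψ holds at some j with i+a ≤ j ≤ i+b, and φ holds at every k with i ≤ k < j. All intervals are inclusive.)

4

Need earliest j ≥ 0 with [][1,2] ((!warn | reset) & alarm), and alarm at every k in [0,j-1].
  j=0: rhs fails.
  j=1: rhs fails.
  j=2: rhs fails.
  j=3: rhs fails.
  j=4: rhs holds; lhs holds on [0,3]. k = 4.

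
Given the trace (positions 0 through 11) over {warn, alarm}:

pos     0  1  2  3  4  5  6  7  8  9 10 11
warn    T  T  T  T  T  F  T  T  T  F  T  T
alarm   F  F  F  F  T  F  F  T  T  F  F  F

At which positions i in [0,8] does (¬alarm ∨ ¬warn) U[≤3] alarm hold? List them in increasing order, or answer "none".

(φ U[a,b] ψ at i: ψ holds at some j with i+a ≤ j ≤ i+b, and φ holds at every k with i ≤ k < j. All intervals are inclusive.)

1, 2, 3, 4, 5, 6, 7, 8

Evaluate at each i in [0,8]:
  i=0: ✗ (no rhs in [0,3])
  i=1: ✓ (rhs at j=4; lhs holds on [1,3])
  i=2: ✓ (rhs at j=4; lhs holds on [2,3])
  i=3: ✓ (rhs at j=4; lhs holds on [3,3])
  i=4: ✓ (rhs at j=4)
  i=5: ✓ (rhs at j=7; lhs holds on [5,6])
  i=6: ✓ (rhs at j=7; lhs holds on [6,6])
  i=7: ✓ (rhs at j=7)
  i=8: ✓ (rhs at j=8)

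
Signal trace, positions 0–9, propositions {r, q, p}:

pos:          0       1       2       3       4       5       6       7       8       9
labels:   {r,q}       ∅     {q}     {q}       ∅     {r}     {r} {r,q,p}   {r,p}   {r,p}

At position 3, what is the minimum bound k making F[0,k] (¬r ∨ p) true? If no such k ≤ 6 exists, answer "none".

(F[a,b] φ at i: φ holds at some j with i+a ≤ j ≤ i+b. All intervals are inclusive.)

0

Scan j = 3,4,… for (¬r ∨ p):
  j=3: holds
First hit at j=3, so smallest k = 3-3 = 0.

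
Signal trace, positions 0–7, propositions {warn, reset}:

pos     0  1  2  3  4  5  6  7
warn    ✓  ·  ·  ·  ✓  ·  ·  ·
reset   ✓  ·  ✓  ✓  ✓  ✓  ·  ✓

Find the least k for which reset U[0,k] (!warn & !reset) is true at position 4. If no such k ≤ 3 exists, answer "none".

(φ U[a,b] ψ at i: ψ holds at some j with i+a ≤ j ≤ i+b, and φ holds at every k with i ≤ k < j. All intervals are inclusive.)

Need earliest j ≥ 4 with (!warn & !reset), and reset at every k in [4,j-1].
  j=4: rhs fails.
  j=5: rhs fails.
  j=6: rhs holds; lhs holds on [4,5]. k = 2.

2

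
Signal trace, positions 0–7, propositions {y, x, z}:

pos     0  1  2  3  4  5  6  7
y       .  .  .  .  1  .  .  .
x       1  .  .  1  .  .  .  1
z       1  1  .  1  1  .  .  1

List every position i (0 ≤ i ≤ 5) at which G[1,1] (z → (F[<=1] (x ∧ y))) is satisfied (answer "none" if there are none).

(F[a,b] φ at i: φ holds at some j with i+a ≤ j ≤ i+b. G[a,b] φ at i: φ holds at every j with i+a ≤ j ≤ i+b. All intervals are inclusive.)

1, 4, 5

Evaluate at each i in [0,5]:
  i=0: ✗ (fails at j=1)
  i=1: ✓ (all of [2,2])
  i=2: ✗ (fails at j=3)
  i=3: ✗ (fails at j=4)
  i=4: ✓ (all of [5,5])
  i=5: ✓ (all of [6,6])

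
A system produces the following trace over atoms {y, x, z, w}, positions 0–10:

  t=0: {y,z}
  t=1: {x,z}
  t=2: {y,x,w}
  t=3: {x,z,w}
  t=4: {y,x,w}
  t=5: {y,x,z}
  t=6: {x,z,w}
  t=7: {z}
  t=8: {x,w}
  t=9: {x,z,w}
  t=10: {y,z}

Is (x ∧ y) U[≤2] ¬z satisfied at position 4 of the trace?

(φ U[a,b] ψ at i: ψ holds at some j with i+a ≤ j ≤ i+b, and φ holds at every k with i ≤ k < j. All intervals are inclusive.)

Need some j in [4,6] with ¬z, and (x ∧ y) at every k in [4,j-1].
  j=4: ¬z holds; no prefix to check → satisfied.

True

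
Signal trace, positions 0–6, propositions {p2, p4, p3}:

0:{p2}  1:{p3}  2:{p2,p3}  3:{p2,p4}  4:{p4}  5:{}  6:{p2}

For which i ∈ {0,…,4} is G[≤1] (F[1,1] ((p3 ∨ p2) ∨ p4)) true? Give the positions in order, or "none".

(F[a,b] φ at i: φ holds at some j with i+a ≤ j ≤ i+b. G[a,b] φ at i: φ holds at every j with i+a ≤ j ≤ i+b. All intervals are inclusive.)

0, 1, 2

Evaluate at each i in [0,4]:
  i=0: ✓ (all of [0,1])
  i=1: ✓ (all of [1,2])
  i=2: ✓ (all of [2,3])
  i=3: ✗ (fails at j=4)
  i=4: ✗ (fails at j=4)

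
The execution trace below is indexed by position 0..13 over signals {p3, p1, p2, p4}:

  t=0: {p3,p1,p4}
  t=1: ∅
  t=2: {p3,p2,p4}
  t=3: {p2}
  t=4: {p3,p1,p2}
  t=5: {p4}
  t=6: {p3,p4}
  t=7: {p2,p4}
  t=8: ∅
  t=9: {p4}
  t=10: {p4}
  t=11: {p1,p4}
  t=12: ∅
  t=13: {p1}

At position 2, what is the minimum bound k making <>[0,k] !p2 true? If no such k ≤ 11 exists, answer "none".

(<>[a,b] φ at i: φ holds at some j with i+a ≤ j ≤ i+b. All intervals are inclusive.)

3

Scan j = 2,3,… for !p2:
  j=2: fails
  j=3: fails
  j=4: fails
  j=5: holds
First hit at j=5, so smallest k = 5-2 = 3.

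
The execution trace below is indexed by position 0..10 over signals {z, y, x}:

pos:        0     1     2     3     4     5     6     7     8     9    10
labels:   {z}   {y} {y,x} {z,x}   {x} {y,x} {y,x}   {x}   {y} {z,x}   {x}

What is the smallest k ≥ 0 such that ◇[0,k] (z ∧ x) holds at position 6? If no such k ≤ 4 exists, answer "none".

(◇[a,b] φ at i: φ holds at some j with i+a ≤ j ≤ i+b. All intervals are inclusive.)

3

Scan j = 6,7,… for (z ∧ x):
  j=6: fails
  j=7: fails
  j=8: fails
  j=9: holds
First hit at j=9, so smallest k = 9-6 = 3.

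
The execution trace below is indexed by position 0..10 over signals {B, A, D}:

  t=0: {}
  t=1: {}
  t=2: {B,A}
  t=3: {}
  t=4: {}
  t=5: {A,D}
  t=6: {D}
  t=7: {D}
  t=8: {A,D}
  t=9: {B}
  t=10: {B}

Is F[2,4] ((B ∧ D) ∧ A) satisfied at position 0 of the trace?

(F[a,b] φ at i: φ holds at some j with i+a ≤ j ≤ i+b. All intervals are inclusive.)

Check ((B ∧ D) ∧ A) at each j in [2,4]:
  j=2: false
  j=3: false
  j=4: false
No position in the window satisfies it → formula fails.

Does not hold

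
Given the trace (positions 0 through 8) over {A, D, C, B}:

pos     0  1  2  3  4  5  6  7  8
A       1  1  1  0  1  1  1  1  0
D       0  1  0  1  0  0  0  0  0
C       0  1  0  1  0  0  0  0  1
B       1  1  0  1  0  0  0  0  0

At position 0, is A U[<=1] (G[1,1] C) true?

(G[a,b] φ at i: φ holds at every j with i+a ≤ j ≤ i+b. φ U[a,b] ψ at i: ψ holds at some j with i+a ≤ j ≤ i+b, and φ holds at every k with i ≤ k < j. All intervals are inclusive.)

True

Need some j in [0,1] with G[1,1] C, and A at every k in [0,j-1].
  j=0: G[1,1] C holds; no prefix to check → satisfied.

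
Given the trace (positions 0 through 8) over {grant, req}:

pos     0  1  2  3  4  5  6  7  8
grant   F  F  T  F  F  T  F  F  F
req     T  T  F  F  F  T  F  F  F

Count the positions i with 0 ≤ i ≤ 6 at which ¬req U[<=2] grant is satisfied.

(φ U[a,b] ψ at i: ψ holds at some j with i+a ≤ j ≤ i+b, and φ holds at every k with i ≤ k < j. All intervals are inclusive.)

4

Evaluate at each i in [0,6]:
  i=0: ✗ (lhs fails at k=0 before rhs at j=2)
  i=1: ✗ (lhs fails at k=1 before rhs at j=2)
  i=2: ✓ (rhs at j=2)
  i=3: ✓ (rhs at j=5; lhs holds on [3,4])
  i=4: ✓ (rhs at j=5; lhs holds on [4,4])
  i=5: ✓ (rhs at j=5)
  i=6: ✗ (no rhs in [6,8])
Positions where it holds: {2, 3, 4, 5} → 4.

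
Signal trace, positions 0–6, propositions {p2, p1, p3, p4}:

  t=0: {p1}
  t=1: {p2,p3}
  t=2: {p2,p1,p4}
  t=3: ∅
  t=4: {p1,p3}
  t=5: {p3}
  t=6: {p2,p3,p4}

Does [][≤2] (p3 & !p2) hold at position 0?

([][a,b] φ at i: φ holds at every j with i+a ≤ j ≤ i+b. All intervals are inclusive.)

Check (p3 & !p2) at every j in [0,2]:
  j=0: false
  j=1: false
  j=2: false
Fails at j=0 → formula fails.

False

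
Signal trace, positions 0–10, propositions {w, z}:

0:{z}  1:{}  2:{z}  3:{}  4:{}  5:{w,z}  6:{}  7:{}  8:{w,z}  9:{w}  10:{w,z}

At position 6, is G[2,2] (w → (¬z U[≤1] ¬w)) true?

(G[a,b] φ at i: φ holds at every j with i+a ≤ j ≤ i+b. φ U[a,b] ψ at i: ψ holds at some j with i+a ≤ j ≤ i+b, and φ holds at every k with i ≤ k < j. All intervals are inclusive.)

Check (w → (¬z U[≤1] ¬w)) at every j in [8,8]:
  j=8: antecedent true; consequent fails → ✗
Fails at j=8 → formula fails.

False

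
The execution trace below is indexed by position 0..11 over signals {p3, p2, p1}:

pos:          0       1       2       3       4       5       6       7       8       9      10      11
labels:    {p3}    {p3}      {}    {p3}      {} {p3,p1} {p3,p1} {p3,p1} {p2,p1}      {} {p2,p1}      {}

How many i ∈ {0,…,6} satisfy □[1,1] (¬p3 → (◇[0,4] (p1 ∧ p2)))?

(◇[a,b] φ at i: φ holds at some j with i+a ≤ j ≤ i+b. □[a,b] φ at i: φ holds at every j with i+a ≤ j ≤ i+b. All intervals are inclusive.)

Evaluate at each i in [0,6]:
  i=0: ✓ (all of [1,1])
  i=1: ✗ (fails at j=2)
  i=2: ✓ (all of [3,3])
  i=3: ✓ (all of [4,4])
  i=4: ✓ (all of [5,5])
  i=5: ✓ (all of [6,6])
  i=6: ✓ (all of [7,7])
Positions where it holds: {0, 2, 3, 4, 5, 6} → 6.

6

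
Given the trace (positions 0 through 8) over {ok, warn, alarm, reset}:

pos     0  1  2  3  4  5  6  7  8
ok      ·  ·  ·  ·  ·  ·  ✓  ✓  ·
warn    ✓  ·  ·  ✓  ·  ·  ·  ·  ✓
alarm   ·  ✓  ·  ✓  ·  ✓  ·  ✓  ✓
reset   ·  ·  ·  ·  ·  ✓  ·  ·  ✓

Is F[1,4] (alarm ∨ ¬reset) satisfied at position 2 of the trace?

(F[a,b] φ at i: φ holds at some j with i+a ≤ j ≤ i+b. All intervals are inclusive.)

Holds

Check (alarm ∨ ¬reset) at each j in [3,6]:
  j=3: true
  j=4: true
  j=5: true
  j=6: true
Found at j=3 → formula holds.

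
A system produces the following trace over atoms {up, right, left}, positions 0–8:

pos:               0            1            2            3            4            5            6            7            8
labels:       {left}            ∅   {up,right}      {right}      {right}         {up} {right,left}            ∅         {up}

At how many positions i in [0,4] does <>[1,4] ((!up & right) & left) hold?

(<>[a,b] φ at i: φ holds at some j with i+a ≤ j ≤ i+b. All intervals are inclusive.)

3

Evaluate at each i in [0,4]:
  i=0: ✗ (none in [1,4])
  i=1: ✗ (none in [2,5])
  i=2: ✓ (witness j=6)
  i=3: ✓ (witness j=6)
  i=4: ✓ (witness j=6)
Positions where it holds: {2, 3, 4} → 3.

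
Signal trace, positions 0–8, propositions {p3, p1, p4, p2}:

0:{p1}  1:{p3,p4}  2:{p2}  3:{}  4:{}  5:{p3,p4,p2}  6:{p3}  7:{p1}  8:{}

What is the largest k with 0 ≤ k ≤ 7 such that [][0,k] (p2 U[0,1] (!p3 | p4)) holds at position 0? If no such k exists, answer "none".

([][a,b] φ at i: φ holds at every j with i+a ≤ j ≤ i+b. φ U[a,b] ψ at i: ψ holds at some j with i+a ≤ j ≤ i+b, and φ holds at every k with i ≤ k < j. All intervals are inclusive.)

(p2 U[0,1] (!p3 | p4)) must hold from j=0 onward; find where it first fails.
  j=0: holds
  j=1: holds
  j=2: holds
  j=3: holds
  j=4: holds
  j=5: holds
  j=6: fails
Holds on [0,5], so largest k = 5.

5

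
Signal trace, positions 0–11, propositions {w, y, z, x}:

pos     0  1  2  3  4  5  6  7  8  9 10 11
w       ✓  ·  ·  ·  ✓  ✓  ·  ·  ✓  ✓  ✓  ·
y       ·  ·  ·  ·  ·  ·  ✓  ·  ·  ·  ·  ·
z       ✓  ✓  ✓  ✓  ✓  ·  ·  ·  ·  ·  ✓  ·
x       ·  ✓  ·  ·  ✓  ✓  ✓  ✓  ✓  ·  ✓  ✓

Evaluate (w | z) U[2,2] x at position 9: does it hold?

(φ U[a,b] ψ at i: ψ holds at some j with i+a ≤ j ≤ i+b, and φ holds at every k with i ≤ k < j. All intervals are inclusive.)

Need some j in [11,11] with x, and (w | z) at every k in [9,j-1].
  j=11: x holds; (w | z) holds at every k in [9,10] → satisfied.

Yes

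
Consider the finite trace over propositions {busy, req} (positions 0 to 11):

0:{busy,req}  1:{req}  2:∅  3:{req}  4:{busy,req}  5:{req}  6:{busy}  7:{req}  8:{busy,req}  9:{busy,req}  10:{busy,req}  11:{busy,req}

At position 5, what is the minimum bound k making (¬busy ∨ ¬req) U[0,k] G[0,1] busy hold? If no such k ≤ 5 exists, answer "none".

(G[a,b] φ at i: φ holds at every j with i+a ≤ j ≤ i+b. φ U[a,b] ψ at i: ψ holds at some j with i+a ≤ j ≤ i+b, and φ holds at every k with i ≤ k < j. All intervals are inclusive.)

3

Need earliest j ≥ 5 with G[0,1] busy, and (¬busy ∨ ¬req) at every k in [5,j-1].
  j=5: rhs fails.
  j=6: rhs fails.
  j=7: rhs fails.
  j=8: rhs holds; lhs holds on [5,7]. k = 3.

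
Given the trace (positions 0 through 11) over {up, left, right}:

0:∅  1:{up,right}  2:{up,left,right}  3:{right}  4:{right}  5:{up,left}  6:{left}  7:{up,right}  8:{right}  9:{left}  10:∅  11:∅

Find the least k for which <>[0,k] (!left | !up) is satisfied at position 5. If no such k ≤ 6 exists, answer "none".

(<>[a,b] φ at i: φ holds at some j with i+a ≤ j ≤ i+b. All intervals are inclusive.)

1

Scan j = 5,6,… for (!left | !up):
  j=5: fails
  j=6: holds
First hit at j=6, so smallest k = 6-5 = 1.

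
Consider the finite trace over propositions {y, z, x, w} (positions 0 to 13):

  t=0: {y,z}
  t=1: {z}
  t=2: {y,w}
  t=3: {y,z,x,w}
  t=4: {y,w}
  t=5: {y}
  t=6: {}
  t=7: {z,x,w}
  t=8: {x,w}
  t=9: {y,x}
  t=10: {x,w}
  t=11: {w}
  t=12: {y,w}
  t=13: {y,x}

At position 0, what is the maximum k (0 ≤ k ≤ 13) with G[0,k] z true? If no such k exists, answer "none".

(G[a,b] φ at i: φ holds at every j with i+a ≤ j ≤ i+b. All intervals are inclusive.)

1

z must hold from j=0 onward; find where it first fails.
  j=0: holds
  j=1: holds
  j=2: fails
Holds on [0,1], so largest k = 1.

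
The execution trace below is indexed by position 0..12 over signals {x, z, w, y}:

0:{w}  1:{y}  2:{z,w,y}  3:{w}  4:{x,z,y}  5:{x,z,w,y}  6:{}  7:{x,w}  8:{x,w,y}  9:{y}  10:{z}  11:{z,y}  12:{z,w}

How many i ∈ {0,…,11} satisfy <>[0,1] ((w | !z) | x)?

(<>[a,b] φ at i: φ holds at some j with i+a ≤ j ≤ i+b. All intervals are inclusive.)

Evaluate at each i in [0,11]:
  i=0: ✓ (witness j=0)
  i=1: ✓ (witness j=1)
  i=2: ✓ (witness j=2)
  i=3: ✓ (witness j=3)
  i=4: ✓ (witness j=4)
  i=5: ✓ (witness j=5)
  i=6: ✓ (witness j=6)
  i=7: ✓ (witness j=7)
  i=8: ✓ (witness j=8)
  i=9: ✓ (witness j=9)
  i=10: ✗ (none in [10,11])
  i=11: ✓ (witness j=12)
Positions where it holds: {0, 1, 2, 3, 4, 5, 6, 7, 8, 9, 11} → 11.

11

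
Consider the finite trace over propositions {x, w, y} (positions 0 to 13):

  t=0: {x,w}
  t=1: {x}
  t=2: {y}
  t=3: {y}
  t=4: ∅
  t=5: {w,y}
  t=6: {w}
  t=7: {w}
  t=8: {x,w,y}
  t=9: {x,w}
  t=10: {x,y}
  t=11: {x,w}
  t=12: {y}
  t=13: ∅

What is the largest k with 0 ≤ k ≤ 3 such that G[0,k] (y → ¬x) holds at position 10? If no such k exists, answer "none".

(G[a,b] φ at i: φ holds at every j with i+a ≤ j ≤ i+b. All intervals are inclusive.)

(y → ¬x) must hold from j=10 onward; find where it first fails.
  j=10: fails → no k works.

none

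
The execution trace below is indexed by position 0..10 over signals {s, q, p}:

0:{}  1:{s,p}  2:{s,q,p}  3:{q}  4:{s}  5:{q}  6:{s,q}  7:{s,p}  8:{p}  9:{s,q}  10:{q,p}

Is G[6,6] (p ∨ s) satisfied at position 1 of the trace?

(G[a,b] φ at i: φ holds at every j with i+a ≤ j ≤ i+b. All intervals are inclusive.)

Check (p ∨ s) at every j in [7,7]:
  j=7: true
All positions satisfy it → formula holds.

Yes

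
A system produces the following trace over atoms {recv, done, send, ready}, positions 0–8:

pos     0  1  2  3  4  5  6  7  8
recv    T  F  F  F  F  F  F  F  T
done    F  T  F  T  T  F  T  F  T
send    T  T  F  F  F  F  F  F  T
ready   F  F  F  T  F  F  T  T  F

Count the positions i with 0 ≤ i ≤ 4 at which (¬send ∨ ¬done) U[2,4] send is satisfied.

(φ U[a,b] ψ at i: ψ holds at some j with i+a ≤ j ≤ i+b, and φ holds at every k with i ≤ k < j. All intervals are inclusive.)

1

Evaluate at each i in [0,4]:
  i=0: ✗ (no rhs in [2,4])
  i=1: ✗ (no rhs in [3,5])
  i=2: ✗ (no rhs in [4,6])
  i=3: ✗ (no rhs in [5,7])
  i=4: ✓ (rhs at j=8; lhs holds on [4,7])
Positions where it holds: {4} → 1.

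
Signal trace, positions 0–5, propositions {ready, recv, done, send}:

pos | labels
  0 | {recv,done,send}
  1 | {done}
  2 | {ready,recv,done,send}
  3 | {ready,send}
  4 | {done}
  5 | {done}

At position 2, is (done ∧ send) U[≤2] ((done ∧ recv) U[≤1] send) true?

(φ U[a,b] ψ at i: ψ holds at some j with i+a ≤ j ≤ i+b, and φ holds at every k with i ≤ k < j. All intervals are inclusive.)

Holds

Need some j in [2,4] with ((done ∧ recv) U[≤1] send), and (done ∧ send) at every k in [2,j-1].
  j=2: ((done ∧ recv) U[≤1] send) holds; no prefix to check → satisfied.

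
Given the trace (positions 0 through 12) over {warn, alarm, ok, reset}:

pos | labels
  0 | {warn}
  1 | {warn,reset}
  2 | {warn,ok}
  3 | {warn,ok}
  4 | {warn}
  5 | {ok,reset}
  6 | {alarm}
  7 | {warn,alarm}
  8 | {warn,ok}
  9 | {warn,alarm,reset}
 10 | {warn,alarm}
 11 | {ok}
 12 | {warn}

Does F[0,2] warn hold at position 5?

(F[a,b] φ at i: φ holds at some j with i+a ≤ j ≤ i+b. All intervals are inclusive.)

Check warn at each j in [5,7]:
  j=5: false
  j=6: false
  j=7: true
Found at j=7 → formula holds.

True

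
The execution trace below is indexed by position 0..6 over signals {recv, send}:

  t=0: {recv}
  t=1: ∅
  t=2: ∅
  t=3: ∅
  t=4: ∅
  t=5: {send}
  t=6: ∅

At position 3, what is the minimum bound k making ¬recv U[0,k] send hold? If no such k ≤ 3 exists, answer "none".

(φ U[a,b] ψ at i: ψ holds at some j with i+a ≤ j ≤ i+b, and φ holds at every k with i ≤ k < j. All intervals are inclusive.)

Need earliest j ≥ 3 with send, and ¬recv at every k in [3,j-1].
  j=3: rhs fails.
  j=4: rhs fails.
  j=5: rhs holds; lhs holds on [3,4]. k = 2.

2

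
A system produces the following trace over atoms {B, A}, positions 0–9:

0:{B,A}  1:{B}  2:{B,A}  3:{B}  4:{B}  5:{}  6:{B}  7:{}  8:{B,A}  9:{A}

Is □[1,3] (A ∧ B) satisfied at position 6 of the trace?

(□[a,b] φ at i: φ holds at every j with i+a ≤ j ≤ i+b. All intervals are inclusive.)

Does not hold

Check (A ∧ B) at every j in [7,9]:
  j=7: false
  j=8: true
  j=9: false
Fails at j=7 → formula fails.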